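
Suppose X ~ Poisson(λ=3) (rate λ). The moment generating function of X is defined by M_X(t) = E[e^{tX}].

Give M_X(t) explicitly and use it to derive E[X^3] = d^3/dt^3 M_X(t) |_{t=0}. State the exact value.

M_X(t) = e^(3*e^(t) - 3)
D^3[M](t) = (27*e^(3*t)*e^(3*e^(t)) + 27*e^(2*t)*e^(3*e^(t)) + 3*e^(t)*e^(3*e^(t)))*e^(-3)

E[X^3] = D^3[M](0) = 57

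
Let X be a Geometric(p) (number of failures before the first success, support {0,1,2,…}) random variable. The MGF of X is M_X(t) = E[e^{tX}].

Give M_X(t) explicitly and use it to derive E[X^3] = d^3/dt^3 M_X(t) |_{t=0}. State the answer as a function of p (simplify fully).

E[X^3] = M^(3)(0) = -1 + 7/p - 12/p^2 + 6/p^3

M_X(t) = p/(-(1 - p)*e^(t) + 1)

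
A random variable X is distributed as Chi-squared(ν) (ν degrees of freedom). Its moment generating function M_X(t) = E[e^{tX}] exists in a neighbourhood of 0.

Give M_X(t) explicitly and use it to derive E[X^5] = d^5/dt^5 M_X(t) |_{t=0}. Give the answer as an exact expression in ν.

E[X^5] = M^(5)(0) = ν*(ν^4 + 20*ν^3 + 140*ν^2 + 400*ν + 384)

M_X(t) = (1 - 2*t)^(-ν/2)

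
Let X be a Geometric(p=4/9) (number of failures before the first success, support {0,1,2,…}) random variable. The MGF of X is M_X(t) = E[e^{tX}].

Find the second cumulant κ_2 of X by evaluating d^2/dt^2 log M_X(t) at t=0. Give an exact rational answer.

M_X(t) = 4/(9*(1 - 5*e^(t)/9))
K_X(t) = log M_X(t) = -log(1 - 5*e^(t)/9) - 2*log(3) + 2*log(2)
D^2[K](t) = 45*e^(t)/(25*e^(2*t) - 90*e^(t) + 81)

κ_2 = D^2[K](0) = 45/16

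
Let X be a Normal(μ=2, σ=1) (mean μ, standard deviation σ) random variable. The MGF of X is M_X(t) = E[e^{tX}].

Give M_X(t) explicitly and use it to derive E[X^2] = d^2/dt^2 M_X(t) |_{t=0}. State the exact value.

M_X(t) = e^(t^2/2 + 2*t)
dM/dt = t*e^(2*t)*e^(t^2/2) + 2*e^(2*t)*e^(t^2/2)
d^2M/dt^2 = t^2*e^(2*t)*e^(t^2/2) + 4*t*e^(2*t)*e^(t^2/2) + 5*e^(2*t)*e^(t^2/2)

E[X^2] = d^2M/dt^2 |_{t=0} = 5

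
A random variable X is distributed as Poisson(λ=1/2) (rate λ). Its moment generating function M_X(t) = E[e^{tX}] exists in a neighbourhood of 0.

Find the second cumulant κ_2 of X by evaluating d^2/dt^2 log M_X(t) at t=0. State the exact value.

κ_2 = D^2[K](0) = 1/2

M_X(t) = e^(e^(t)/2 - 1/2)
K_X(t) = log M_X(t) = e^(t)/2 - 1/2
D^2[K](t) = e^(t)/2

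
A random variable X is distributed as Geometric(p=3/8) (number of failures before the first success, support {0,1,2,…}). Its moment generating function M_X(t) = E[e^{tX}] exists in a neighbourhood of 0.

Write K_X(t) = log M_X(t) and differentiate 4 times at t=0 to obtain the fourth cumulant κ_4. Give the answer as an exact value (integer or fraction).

κ_4 = K^(4)(0) = 3320/27

M_X(t) = 3/(8*(1 - 5*e^(t)/8))
K_X(t) = log M_X(t) = -log(1 - 5*e^(t)/8) - 3*log(2) + log(3)
K^(4)(t) = (1000*e^(3*t) + 6400*e^(2*t) + 2560*e^(t))/(625*e^(4*t) - 4000*e^(3*t) + 9600*e^(2*t) - 10240*e^(t) + 4096)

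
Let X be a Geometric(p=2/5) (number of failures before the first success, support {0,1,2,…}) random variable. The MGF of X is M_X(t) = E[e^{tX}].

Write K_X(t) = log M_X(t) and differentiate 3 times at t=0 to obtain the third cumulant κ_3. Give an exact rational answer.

M_X(t) = 2/(5*(1 - 3*e^(t)/5))
K_X(t) = log M_X(t) = -log(1 - 3*e^(t)/5) - log(5) + log(2)
K^(3)(t) = (-45*e^(2*t) - 75*e^(t))/(27*e^(3*t) - 135*e^(2*t) + 225*e^(t) - 125)

κ_3 = K^(3)(0) = 15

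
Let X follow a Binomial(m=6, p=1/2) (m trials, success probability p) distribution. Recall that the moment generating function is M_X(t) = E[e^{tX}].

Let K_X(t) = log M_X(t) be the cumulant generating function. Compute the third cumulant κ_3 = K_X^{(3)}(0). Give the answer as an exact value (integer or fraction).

κ_3 = K^(3)(0) = 0

M_X(t) = (e^(t)/2 + 1/2)^6
K_X(t) = log M_X(t) = 6*log(e^(t)/2 + 1/2)
K^(3)(t) = (-6*e^(2*t) + 6*e^(t))/(e^(3*t) + 3*e^(2*t) + 3*e^(t) + 1)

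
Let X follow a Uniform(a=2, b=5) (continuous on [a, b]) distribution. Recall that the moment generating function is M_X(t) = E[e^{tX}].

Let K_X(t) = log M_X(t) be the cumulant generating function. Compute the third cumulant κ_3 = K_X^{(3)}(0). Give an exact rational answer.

κ_3 = K′′′(0) = 0

M_X(t) = (e^(5*t) - e^(2*t))/(3*t)
K_X(t) = log M_X(t) = -log(t) + log(e^(5*t) - e^(2*t)) - log(3)
K′(t) = (5*t*e^(3*t) - 2*t - e^(3*t) + 1)/(t*e^(3*t) - t)
K′′(t) = (-9*t^2*e^(3*t) + e^(6*t) - 2*e^(3*t) + 1)/(t^2*e^(6*t) - 2*t^2*e^(3*t) + t^2)
K′′′(t) = (27*t^3*e^(6*t) + 27*t^3*e^(3*t) - 2*e^(9*t) + 6*e^(6*t) - 6*e^(3*t) + 2)/(t^3*e^(9*t) - 3*t^3*e^(6*t) + 3*t^3*e^(3*t) - t^3)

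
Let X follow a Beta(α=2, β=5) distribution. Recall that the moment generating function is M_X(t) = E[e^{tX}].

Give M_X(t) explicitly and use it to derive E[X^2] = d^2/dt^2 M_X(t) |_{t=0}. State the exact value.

M_X(t) = ₁F₁(2; 7; t)
M^(2)(t) = 3*₁F₁(4; 9; t)/28

E[X^2] = M^(2)(0) = 3/28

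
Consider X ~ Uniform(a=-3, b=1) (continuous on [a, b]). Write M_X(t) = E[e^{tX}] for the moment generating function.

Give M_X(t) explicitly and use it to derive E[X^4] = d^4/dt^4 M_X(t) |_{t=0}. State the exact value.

M_X(t) = (e^(t) - e^(-3*t))/(4*t)
dM/dt = (t*e^(4*t) + 3*t - e^(4*t) + 1)*e^(-3*t)/(4*t^2)
d^2M/dt^2 = (t^2*e^(4*t) - 9*t^2 - 2*t*e^(4*t) - 6*t + 2*e^(4*t) - 2)*e^(-3*t)/(4*t^3)
d^3M/dt^3 = (t^3*e^(4*t) + 27*t^3 - 3*t^2*e^(4*t) + 27*t^2 + 6*t*e^(4*t) + 18*t - 6*e^(4*t) + 6)*e^(-3*t)/(4*t^4)
d^4M/dt^4 = (t^4*e^(4*t) - 81*t^4 - 4*t^3*e^(4*t) - 108*t^3 + 12*t^2*e^(4*t) - 108*t^2 - 24*t*e^(4*t) - 72*t + 24*e^(4*t) - 24)*e^(-3*t)/(4*t^5)

E[X^4] = d^4M/dt^4 |_{t=0} = 61/5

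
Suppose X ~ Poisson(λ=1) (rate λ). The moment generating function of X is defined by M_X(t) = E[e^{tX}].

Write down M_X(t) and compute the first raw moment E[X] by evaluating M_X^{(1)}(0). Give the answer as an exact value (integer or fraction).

M_X(t) = e^(e^(t) - 1)
M′(t) = e^(-1)*e^(t)*e^(e^(t))

E[X] = M′(0) = 1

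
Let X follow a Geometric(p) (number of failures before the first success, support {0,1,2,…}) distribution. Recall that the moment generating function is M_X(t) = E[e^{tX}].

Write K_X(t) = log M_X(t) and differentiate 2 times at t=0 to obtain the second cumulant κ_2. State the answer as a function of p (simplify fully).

κ_2 = K′′(0) = (1 - p)/p^2

M_X(t) = p/(-(1 - p)*e^(t) + 1)
K_X(t) = log M_X(t) = log(p) - log(-(1 - p)*e^(t) + 1)
K′(t) = (-p*e^(t) + e^(t))/(p*e^(t) - e^(t) + 1)
K′′(t) = (-p*e^(t) + e^(t))/(p^2*e^(2*t) - 2*p*e^(2*t) + 2*p*e^(t) + e^(2*t) - 2*e^(t) + 1)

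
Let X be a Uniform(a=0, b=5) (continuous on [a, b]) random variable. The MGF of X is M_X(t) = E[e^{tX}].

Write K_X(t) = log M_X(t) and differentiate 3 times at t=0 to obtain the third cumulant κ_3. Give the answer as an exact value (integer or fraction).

κ_3 = d^3K/dt^3 |_{t=0} = 0

M_X(t) = (e^(5*t) - 1)/(5*t)
K_X(t) = log M_X(t) = -log(t) + log(e^(5*t) - 1) - log(5)
dK/dt = (5*t*e^(5*t) - e^(5*t) + 1)/(t*e^(5*t) - t)
d^2K/dt^2 = (-25*t^2*e^(5*t) + e^(10*t) - 2*e^(5*t) + 1)/(t^2*e^(10*t) - 2*t^2*e^(5*t) + t^2)
d^3K/dt^3 = (125*t^3*e^(10*t) + 125*t^3*e^(5*t) - 2*e^(15*t) + 6*e^(10*t) - 6*e^(5*t) + 2)/(t^3*e^(15*t) - 3*t^3*e^(10*t) + 3*t^3*e^(5*t) - t^3)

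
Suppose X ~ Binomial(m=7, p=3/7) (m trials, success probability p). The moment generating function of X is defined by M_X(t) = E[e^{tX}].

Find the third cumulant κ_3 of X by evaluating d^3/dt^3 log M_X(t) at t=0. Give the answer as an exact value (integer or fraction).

κ_3 = d^3K/dt^3 |_{t=0} = 12/49

M_X(t) = (3*e^(t)/7 + 4/7)^7
K_X(t) = log M_X(t) = 7*log(3*e^(t)/7 + 4/7)
dK/dt = 21*e^(t)/(3*e^(t) + 4)
d^2K/dt^2 = 84*e^(t)/(9*e^(2*t) + 24*e^(t) + 16)
d^3K/dt^3 = (-252*e^(2*t) + 336*e^(t))/(27*e^(3*t) + 108*e^(2*t) + 144*e^(t) + 64)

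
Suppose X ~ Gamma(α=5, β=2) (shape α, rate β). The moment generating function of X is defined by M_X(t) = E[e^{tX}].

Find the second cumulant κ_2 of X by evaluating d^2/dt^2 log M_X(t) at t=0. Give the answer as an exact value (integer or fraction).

M_X(t) = 32/(2 - t)^5
K_X(t) = log M_X(t) = -5*log(2 - t) + 5*log(2)
K^(2)(t) = 5/(t^2 - 4*t + 4)

κ_2 = K^(2)(0) = 5/4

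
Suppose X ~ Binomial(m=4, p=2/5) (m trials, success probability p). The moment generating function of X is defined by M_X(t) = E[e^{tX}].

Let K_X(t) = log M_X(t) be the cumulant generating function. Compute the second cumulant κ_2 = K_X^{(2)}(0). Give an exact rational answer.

M_X(t) = (2*e^(t)/5 + 3/5)^4
K_X(t) = log M_X(t) = 4*log(2*e^(t)/5 + 3/5)
D^2[K](t) = 24*e^(t)/(4*e^(2*t) + 12*e^(t) + 9)

κ_2 = D^2[K](0) = 24/25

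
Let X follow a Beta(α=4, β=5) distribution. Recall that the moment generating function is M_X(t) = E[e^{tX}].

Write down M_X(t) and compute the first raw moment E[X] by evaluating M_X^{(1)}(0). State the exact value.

M_X(t) = ₁F₁(4; 9; t)
M^(1)(t) = 4*₁F₁(5; 10; t)/9

E[X] = M^(1)(0) = 4/9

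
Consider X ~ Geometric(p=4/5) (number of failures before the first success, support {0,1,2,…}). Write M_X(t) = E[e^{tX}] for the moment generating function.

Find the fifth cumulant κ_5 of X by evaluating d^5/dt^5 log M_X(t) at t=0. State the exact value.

M_X(t) = 4/(5*(1 - e^(t)/5))
K_X(t) = log M_X(t) = -log(1 - e^(t)/5) - log(5) + 2*log(2)
K^(5)(t) = (-5*e^(4*t) - 275*e^(3*t) - 1375*e^(2*t) - 625*e^(t))/(e^(5*t) - 25*e^(4*t) + 250*e^(3*t) - 1250*e^(2*t) + 3125*e^(t) - 3125)

κ_5 = K^(5)(0) = 285/128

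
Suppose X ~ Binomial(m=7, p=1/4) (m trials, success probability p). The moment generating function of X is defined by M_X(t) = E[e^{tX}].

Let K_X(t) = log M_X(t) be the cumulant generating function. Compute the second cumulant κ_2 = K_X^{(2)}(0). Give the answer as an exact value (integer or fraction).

M_X(t) = (e^(t)/4 + 3/4)^7
K_X(t) = log M_X(t) = 7*log(e^(t)/4 + 3/4)
D^2[K](t) = 21*e^(t)/(e^(2*t) + 6*e^(t) + 9)

κ_2 = D^2[K](0) = 21/16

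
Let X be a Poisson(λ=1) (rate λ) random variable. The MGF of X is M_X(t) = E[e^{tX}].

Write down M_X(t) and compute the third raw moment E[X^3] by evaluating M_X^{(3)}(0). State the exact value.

M_X(t) = e^(e^(t) - 1)
D^3[M](t) = (e^(3*t)*e^(e^(t)) + 3*e^(2*t)*e^(e^(t)) + e^(t)*e^(e^(t)))*e^(-1)

E[X^3] = D^3[M](0) = 5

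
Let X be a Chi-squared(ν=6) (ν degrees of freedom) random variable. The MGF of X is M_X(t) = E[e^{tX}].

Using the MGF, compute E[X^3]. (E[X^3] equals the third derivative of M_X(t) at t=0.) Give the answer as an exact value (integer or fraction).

E[X^3] = M^(3)(0) = 480

M_X(t) = (1 - 2*t)^(-3)
M^(3)(t) = 480/(64*t^6 - 192*t^5 + 240*t^4 - 160*t^3 + 60*t^2 - 12*t + 1)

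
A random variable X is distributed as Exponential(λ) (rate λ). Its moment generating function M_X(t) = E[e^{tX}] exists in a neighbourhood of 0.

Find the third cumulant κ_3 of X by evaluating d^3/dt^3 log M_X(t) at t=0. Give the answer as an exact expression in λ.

κ_3 = K′′′(0) = 2/λ^3

M_X(t) = λ/(λ - t)
K_X(t) = log M_X(t) = log(λ) - log(λ - t)
K′(t) = -1/(-λ + t)
K′′(t) = 1/(λ^2 - 2*λ*t + t^2)
K′′′(t) = -2/(-λ^3 + 3*λ^2*t - 3*λ*t^2 + t^3)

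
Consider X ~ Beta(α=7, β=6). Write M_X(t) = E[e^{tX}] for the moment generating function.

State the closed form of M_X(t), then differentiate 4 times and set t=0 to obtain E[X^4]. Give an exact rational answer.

E[X^4] = D^4[M](0) = 3/26

M_X(t) = ₁F₁(7; 13; t)
D^4[M](t) = 3*₁F₁(11; 17; t)/26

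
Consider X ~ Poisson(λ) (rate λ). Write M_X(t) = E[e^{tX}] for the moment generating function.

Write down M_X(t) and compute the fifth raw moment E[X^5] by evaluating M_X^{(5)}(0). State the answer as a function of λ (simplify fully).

M_X(t) = e^(λ*(e^(t) - 1))
D^5[M](t) = (λ^5*e^(5*t)*e^(λ*e^(t)) + 10*λ^4*e^(4*t)*e^(λ*e^(t)) + 25*λ^3*e^(3*t)*e^(λ*e^(t)) + 15*λ^2*e^(2*t)*e^(λ*e^(t)) + λ*e^(t)*e^(λ*e^(t)))*e^(-λ)

E[X^5] = D^5[M](0) = λ*(λ^4 + 10*λ^3 + 25*λ^2 + 15*λ + 1)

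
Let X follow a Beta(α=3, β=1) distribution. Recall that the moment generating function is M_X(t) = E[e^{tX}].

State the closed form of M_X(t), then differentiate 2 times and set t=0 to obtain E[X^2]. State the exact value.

M_X(t) = ₁F₁(3; 4; t)
M′(t) = 3*₁F₁(4; 5; t)/4
M′′(t) = 3*₁F₁(5; 6; t)/5

E[X^2] = M′′(0) = 3/5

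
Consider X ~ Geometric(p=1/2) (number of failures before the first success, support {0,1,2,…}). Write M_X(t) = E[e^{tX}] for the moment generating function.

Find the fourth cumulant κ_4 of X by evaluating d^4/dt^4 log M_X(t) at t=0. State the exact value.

κ_4 = K^(4)(0) = 26

M_X(t) = 1/(2*(1 - e^(t)/2))
K_X(t) = log M_X(t) = -log(1 - e^(t)/2) - log(2)
K^(4)(t) = (2*e^(3*t) + 16*e^(2*t) + 8*e^(t))/(e^(4*t) - 8*e^(3*t) + 24*e^(2*t) - 32*e^(t) + 16)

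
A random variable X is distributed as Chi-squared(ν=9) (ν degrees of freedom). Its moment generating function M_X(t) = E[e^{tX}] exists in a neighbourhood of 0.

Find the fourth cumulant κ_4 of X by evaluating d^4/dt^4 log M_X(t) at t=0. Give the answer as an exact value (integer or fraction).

κ_4 = K′′′′(0) = 432

M_X(t) = (1 - 2*t)^(-9/2)
K_X(t) = log M_X(t) = -9*log(1 - 2*t)/2
K′(t) = -9/(2*t - 1)
K′′(t) = 18/(4*t^2 - 4*t + 1)
K′′′(t) = -72/(8*t^3 - 12*t^2 + 6*t - 1)
K′′′′(t) = 432/(16*t^4 - 32*t^3 + 24*t^2 - 8*t + 1)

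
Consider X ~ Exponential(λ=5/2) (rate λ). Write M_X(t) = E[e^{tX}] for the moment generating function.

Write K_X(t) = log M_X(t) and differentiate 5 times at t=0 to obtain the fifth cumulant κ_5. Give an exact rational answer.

κ_5 = K′′′′′(0) = 768/3125

M_X(t) = 5/(2*(5/2 - t))
K_X(t) = log M_X(t) = -log(5/2 - t) - log(2) + log(5)
K′(t) = -2/(2*t - 5)
K′′(t) = 4/(4*t^2 - 20*t + 25)
K′′′(t) = -16/(8*t^3 - 60*t^2 + 150*t - 125)
K′′′′(t) = 96/(16*t^4 - 160*t^3 + 600*t^2 - 1000*t + 625)
K′′′′′(t) = -768/(32*t^5 - 400*t^4 + 2000*t^3 - 5000*t^2 + 6250*t - 3125)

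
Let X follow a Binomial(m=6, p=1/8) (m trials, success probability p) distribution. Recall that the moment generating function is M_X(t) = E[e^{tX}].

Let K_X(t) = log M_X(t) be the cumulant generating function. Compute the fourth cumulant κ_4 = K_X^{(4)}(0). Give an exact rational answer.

M_X(t) = (e^(t)/8 + 7/8)^6
K_X(t) = log M_X(t) = 6*log(e^(t)/8 + 7/8)
K′(t) = 6*e^(t)/(e^(t) + 7)
K′′(t) = 42*e^(t)/(e^(2*t) + 14*e^(t) + 49)
K′′′(t) = (-42*e^(2*t) + 294*e^(t))/(e^(3*t) + 21*e^(2*t) + 147*e^(t) + 343)
K′′′′(t) = (42*e^(3*t) - 1176*e^(2*t) + 2058*e^(t))/(e^(4*t) + 28*e^(3*t) + 294*e^(2*t) + 1372*e^(t) + 2401)

κ_4 = K′′′′(0) = 231/1024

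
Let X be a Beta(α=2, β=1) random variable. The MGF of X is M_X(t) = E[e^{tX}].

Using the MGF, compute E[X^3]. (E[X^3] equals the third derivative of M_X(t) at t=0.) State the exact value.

M_X(t) = ₁F₁(2; 3; t)
M′(t) = 2*₁F₁(3; 4; t)/3
M′′(t) = ₁F₁(4; 5; t)/2
M′′′(t) = 2*₁F₁(5; 6; t)/5

E[X^3] = M′′′(0) = 2/5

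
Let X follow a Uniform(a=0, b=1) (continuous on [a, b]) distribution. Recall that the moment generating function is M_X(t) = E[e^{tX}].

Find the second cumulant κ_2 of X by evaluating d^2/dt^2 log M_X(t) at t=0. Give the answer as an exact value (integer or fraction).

κ_2 = K^(2)(0) = 1/12

M_X(t) = (e^(t) - 1)/t
K_X(t) = log M_X(t) = -log(t) + log(e^(t) - 1)
K^(2)(t) = (-t^2*e^(t) + e^(2*t) - 2*e^(t) + 1)/(t^2*e^(2*t) - 2*t^2*e^(t) + t^2)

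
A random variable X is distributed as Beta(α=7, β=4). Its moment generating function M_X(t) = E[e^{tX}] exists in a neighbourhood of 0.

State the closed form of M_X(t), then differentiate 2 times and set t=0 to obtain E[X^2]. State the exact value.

E[X^2] = M^(2)(0) = 14/33

M_X(t) = ₁F₁(7; 11; t)
M^(2)(t) = 14*₁F₁(9; 13; t)/33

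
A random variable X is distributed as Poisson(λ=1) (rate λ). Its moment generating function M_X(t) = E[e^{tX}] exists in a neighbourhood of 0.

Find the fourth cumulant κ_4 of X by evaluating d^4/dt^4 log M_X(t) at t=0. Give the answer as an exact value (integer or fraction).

κ_4 = d^4K/dt^4 |_{t=0} = 1

M_X(t) = e^(e^(t) - 1)
K_X(t) = log M_X(t) = e^(t) - 1
dK/dt = e^(t)
d^2K/dt^2 = e^(t)
d^3K/dt^3 = e^(t)
d^4K/dt^4 = e^(t)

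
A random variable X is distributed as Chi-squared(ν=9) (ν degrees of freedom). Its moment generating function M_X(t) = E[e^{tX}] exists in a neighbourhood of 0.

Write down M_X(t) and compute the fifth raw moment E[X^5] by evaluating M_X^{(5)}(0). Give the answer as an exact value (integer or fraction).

E[X^5] = M^(5)(0) = 328185

M_X(t) = (1 - 2*t)^(-9/2)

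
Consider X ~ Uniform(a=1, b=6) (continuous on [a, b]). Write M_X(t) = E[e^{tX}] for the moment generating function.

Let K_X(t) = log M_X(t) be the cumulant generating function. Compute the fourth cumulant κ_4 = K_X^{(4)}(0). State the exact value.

M_X(t) = (e^(6*t) - e^(t))/(5*t)
K_X(t) = log M_X(t) = -log(t) + log(e^(6*t) - e^(t)) - log(5)

κ_4 = D^4[K](0) = -125/24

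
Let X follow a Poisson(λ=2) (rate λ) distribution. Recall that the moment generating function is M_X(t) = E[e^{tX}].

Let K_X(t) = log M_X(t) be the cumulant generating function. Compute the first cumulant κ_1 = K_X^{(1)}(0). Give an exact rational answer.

κ_1 = D[K](0) = 2

M_X(t) = e^(2*e^(t) - 2)
K_X(t) = log M_X(t) = 2*e^(t) - 2
D[K](t) = 2*e^(t)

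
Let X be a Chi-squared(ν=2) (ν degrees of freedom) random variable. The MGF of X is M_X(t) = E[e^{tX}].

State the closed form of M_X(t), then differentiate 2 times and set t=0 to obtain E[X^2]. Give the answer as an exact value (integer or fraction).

E[X^2] = d^2M/dt^2 |_{t=0} = 8

M_X(t) = 1/(1 - 2*t)
dM/dt = 2/(4*t^2 - 4*t + 1)
d^2M/dt^2 = -8/(8*t^3 - 12*t^2 + 6*t - 1)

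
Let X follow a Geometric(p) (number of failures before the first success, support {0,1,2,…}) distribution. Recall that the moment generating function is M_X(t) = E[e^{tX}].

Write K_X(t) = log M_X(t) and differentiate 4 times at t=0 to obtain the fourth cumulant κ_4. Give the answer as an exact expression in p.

κ_4 = d^4K/dt^4 |_{t=0} = (-p^3 + 7*p^2 - 12*p + 6)/p^4

M_X(t) = p/(-(1 - p)*e^(t) + 1)
K_X(t) = log M_X(t) = log(p) - log(-(1 - p)*e^(t) + 1)
dK/dt = (-p*e^(t) + e^(t))/(p*e^(t) - e^(t) + 1)
d^2K/dt^2 = (-p*e^(t) + e^(t))/(p^2*e^(2*t) - 2*p*e^(2*t) + 2*p*e^(t) + e^(2*t) - 2*e^(t) + 1)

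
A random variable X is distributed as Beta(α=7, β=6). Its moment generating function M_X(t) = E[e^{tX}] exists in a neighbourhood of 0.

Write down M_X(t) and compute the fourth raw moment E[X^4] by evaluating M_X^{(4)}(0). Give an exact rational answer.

E[X^4] = D^4[M](0) = 3/26

M_X(t) = ₁F₁(7; 13; t)
D^4[M](t) = 3*₁F₁(11; 17; t)/26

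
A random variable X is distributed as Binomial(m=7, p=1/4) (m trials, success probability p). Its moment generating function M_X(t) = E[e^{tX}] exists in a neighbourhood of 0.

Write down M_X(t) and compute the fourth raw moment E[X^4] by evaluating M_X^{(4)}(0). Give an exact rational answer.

M_X(t) = (e^(t)/4 + 3/4)^7
dM/dt = 7*e^(7*t)/16384 + 63*e^(6*t)/8192 + 945*e^(5*t)/16384 + 945*e^(4*t)/4096 + 8505*e^(3*t)/16384 + 5103*e^(2*t)/8192 + 5103*e^(t)/16384
d^2M/dt^2 = 49*e^(7*t)/16384 + 189*e^(6*t)/4096 + 4725*e^(5*t)/16384 + 945*e^(4*t)/1024 + 25515*e^(3*t)/16384 + 5103*e^(2*t)/4096 + 5103*e^(t)/16384
d^3M/dt^3 = 343*e^(7*t)/16384 + 567*e^(6*t)/2048 + 23625*e^(5*t)/16384 + 945*e^(4*t)/256 + 76545*e^(3*t)/16384 + 5103*e^(2*t)/2048 + 5103*e^(t)/16384
d^4M/dt^4 = 2401*e^(7*t)/16384 + 1701*e^(6*t)/1024 + 118125*e^(5*t)/16384 + 945*e^(4*t)/64 + 229635*e^(3*t)/16384 + 5103*e^(2*t)/1024 + 5103*e^(t)/16384

E[X^4] = d^4M/dt^4 |_{t=0} = 1379/32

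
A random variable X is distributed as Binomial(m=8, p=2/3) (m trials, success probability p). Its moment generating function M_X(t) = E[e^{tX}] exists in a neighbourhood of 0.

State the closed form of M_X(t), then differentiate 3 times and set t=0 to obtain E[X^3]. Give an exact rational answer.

M_X(t) = (2*e^(t)/3 + 1/3)^8
D^3[M](t) = 131072*e^(8*t)/6561 + 351232*e^(7*t)/6561 + 14336*e^(6*t)/243 + 224000*e^(5*t)/6561 + 71680*e^(4*t)/6561 + 448*e^(3*t)/243 + 896*e^(2*t)/6561 + 16*e^(t)/6561

E[X^3] = D^3[M](0) = 1616/9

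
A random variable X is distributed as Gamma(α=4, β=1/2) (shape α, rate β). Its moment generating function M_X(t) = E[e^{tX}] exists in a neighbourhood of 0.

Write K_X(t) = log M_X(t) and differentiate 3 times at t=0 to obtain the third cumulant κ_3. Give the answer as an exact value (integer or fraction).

κ_3 = d^3K/dt^3 |_{t=0} = 64

M_X(t) = 1/(16*(1/2 - t)^4)
K_X(t) = log M_X(t) = -4*log(1/2 - t) - 4*log(2)
dK/dt = -8/(2*t - 1)
d^2K/dt^2 = 16/(4*t^2 - 4*t + 1)
d^3K/dt^3 = -64/(8*t^3 - 12*t^2 + 6*t - 1)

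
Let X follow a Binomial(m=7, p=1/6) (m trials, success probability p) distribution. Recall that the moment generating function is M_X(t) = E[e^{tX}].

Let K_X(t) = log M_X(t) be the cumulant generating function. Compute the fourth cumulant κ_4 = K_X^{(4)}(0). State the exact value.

M_X(t) = (e^(t)/6 + 5/6)^7
K_X(t) = log M_X(t) = 7*log(e^(t)/6 + 5/6)
K^(4)(t) = (35*e^(3*t) - 700*e^(2*t) + 875*e^(t))/(e^(4*t) + 20*e^(3*t) + 150*e^(2*t) + 500*e^(t) + 625)

κ_4 = K^(4)(0) = 35/216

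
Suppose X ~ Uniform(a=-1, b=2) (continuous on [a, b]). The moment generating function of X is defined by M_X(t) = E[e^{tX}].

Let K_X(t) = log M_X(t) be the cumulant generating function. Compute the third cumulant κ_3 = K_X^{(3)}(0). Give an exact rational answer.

M_X(t) = (e^(2*t) - e^(-t))/(3*t)
K_X(t) = log M_X(t) = -log(t) + log(e^(2*t) - e^(-t)) - log(3)
K′(t) = (2*t*e^(3*t) + t - e^(3*t) + 1)/(t*e^(3*t) - t)
K′′(t) = (-9*t^2*e^(3*t) + e^(6*t) - 2*e^(3*t) + 1)/(t^2*e^(6*t) - 2*t^2*e^(3*t) + t^2)
K′′′(t) = (27*t^3*e^(6*t) + 27*t^3*e^(3*t) - 2*e^(9*t) + 6*e^(6*t) - 6*e^(3*t) + 2)/(t^3*e^(9*t) - 3*t^3*e^(6*t) + 3*t^3*e^(3*t) - t^3)

κ_3 = K′′′(0) = 0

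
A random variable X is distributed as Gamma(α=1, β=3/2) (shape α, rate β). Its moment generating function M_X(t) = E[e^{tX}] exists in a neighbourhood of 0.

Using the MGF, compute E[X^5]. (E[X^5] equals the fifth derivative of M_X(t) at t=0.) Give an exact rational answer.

M_X(t) = 3/(2*(3/2 - t))
M^(5)(t) = 11520/(64*t^6 - 576*t^5 + 2160*t^4 - 4320*t^3 + 4860*t^2 - 2916*t + 729)

E[X^5] = M^(5)(0) = 1280/81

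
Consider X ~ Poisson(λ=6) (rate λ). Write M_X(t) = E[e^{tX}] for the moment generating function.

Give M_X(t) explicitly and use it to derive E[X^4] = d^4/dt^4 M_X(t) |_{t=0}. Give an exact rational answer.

M_X(t) = e^(6*e^(t) - 6)
dM/dt = 6*e^(-6)*e^(t)*e^(6*e^(t))
d^2M/dt^2 = (36*e^(2*t)*e^(6*e^(t)) + 6*e^(t)*e^(6*e^(t)))*e^(-6)
d^3M/dt^3 = (216*e^(3*t)*e^(6*e^(t)) + 108*e^(2*t)*e^(6*e^(t)) + 6*e^(t)*e^(6*e^(t)))*e^(-6)
d^4M/dt^4 = (1296*e^(4*t)*e^(6*e^(t)) + 1296*e^(3*t)*e^(6*e^(t)) + 252*e^(2*t)*e^(6*e^(t)) + 6*e^(t)*e^(6*e^(t)))*e^(-6)

E[X^4] = d^4M/dt^4 |_{t=0} = 2850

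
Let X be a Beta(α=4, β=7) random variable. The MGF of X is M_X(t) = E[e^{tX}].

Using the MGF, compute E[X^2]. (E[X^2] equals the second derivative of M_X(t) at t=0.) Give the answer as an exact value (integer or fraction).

M_X(t) = ₁F₁(4; 11; t)
M^(2)(t) = 5*₁F₁(6; 13; t)/33

E[X^2] = M^(2)(0) = 5/33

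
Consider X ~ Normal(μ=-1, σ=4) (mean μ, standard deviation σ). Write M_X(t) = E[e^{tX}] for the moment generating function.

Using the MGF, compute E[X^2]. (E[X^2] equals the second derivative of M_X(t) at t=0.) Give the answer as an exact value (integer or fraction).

M_X(t) = e^(8*t^2 - t)
M^(2)(t) = (256*t^2*e^(8*t^2) - 32*t*e^(8*t^2) + 17*e^(8*t^2))*e^(-t)

E[X^2] = M^(2)(0) = 17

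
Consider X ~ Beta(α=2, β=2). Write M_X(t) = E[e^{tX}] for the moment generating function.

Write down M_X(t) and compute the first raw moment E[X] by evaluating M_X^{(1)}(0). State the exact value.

E[X] = M′(0) = 1/2

M_X(t) = ₁F₁(2; 4; t)
M′(t) = ₁F₁(3; 5; t)/2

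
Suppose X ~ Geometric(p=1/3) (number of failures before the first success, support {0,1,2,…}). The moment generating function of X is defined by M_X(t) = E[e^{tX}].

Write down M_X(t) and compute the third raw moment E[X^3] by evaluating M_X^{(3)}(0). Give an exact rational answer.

M_X(t) = 1/(3*(1 - 2*e^(t)/3))
dM/dt = 2*e^(t)/(4*e^(2*t) - 12*e^(t) + 9)
d^2M/dt^2 = (-4*e^(2*t) - 6*e^(t))/(8*e^(3*t) - 36*e^(2*t) + 54*e^(t) - 27)
d^3M/dt^3 = (8*e^(3*t) + 48*e^(2*t) + 18*e^(t))/(16*e^(4*t) - 96*e^(3*t) + 216*e^(2*t) - 216*e^(t) + 81)

E[X^3] = d^3M/dt^3 |_{t=0} = 74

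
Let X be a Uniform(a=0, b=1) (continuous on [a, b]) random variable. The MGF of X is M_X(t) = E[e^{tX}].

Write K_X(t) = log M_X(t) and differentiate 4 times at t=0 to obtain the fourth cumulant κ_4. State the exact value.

M_X(t) = (e^(t) - 1)/t
K_X(t) = log M_X(t) = -log(t) + log(e^(t) - 1)
dK/dt = (t*e^(t) - e^(t) + 1)/(t*e^(t) - t)
d^2K/dt^2 = (-t^2*e^(t) + e^(2*t) - 2*e^(t) + 1)/(t^2*e^(2*t) - 2*t^2*e^(t) + t^2)
d^3K/dt^3 = (t^3*e^(2*t) + t^3*e^(t) - 2*e^(3*t) + 6*e^(2*t) - 6*e^(t) + 2)/(t^3*e^(3*t) - 3*t^3*e^(2*t) + 3*t^3*e^(t) - t^3)

κ_4 = d^4K/dt^4 |_{t=0} = -1/120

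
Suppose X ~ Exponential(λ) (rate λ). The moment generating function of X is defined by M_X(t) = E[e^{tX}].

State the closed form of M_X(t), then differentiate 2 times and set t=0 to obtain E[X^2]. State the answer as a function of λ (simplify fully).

M_X(t) = λ/(λ - t)
M^(2)(t) = -2*λ/(-λ^3 + 3*λ^2*t - 3*λ*t^2 + t^3)

E[X^2] = M^(2)(0) = 2/λ^2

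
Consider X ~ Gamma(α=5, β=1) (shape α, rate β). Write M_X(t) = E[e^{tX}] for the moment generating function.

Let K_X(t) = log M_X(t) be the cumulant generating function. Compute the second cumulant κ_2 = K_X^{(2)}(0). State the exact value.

M_X(t) = (1 - t)^(-5)
K_X(t) = log M_X(t) = -5*log(1 - t)
dK/dt = -5/(t - 1)
d^2K/dt^2 = 5/(t^2 - 2*t + 1)

κ_2 = d^2K/dt^2 |_{t=0} = 5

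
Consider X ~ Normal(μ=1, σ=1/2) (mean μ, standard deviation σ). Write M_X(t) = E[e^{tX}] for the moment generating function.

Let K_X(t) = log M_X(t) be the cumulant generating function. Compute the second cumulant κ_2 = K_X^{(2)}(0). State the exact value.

M_X(t) = e^(t^2/8 + t)
K_X(t) = log M_X(t) = t^2/8 + t
D^2[K](t) = 1/4

κ_2 = D^2[K](0) = 1/4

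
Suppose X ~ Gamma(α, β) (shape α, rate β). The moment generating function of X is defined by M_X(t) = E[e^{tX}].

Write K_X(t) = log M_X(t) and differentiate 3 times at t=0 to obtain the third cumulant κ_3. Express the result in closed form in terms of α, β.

κ_3 = D^3[K](0) = 2*α/β^3

M_X(t) = (β/(β - t))^α
K_X(t) = log M_X(t) = α*(log(β) - log(β - t))
D^3[K](t) = -2*α/(-β^3 + 3*β^2*t - 3*β*t^2 + t^3)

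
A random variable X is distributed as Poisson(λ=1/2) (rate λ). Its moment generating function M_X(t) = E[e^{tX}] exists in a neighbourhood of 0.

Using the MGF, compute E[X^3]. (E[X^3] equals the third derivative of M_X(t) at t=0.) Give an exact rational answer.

M_X(t) = e^(e^(t)/2 - 1/2)
dM/dt = e^(-1/2)*e^(t)*e^(e^(t)/2)/2
d^2M/dt^2 = (e^(2*t)*e^(e^(t)/2) + 2*e^(t)*e^(e^(t)/2))*e^(-1/2)/4
d^3M/dt^3 = (e^(3*t)*e^(e^(t)/2) + 6*e^(2*t)*e^(e^(t)/2) + 4*e^(t)*e^(e^(t)/2))*e^(-1/2)/8

E[X^3] = d^3M/dt^3 |_{t=0} = 11/8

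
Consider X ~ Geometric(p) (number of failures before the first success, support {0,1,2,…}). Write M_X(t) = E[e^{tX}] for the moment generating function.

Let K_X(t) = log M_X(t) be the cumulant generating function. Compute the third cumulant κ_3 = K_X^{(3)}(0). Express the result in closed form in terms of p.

M_X(t) = p/(-(1 - p)*e^(t) + 1)
K_X(t) = log M_X(t) = log(p) - log(-(1 - p)*e^(t) + 1)
K′(t) = (-p*e^(t) + e^(t))/(p*e^(t) - e^(t) + 1)
K′′(t) = (-p*e^(t) + e^(t))/(p^2*e^(2*t) - 2*p*e^(2*t) + 2*p*e^(t) + e^(2*t) - 2*e^(t) + 1)

κ_3 = K′′′(0) = (p^2 - 3*p + 2)/p^3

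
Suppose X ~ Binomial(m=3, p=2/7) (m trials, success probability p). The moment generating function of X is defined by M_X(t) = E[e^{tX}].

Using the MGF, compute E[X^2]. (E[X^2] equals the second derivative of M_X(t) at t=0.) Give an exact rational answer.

M_X(t) = (2*e^(t)/7 + 5/7)^3
M^(2)(t) = 72*e^(3*t)/343 + 240*e^(2*t)/343 + 150*e^(t)/343

E[X^2] = M^(2)(0) = 66/49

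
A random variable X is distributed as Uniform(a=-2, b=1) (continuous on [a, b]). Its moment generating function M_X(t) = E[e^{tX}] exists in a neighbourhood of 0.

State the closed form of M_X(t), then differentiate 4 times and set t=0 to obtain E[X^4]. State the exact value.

M_X(t) = (e^(t) - e^(-2*t))/(3*t)
D^4[M](t) = (t^4*e^(3*t) - 16*t^4 - 4*t^3*e^(3*t) - 32*t^3 + 12*t^2*e^(3*t) - 48*t^2 - 24*t*e^(3*t) - 48*t + 24*e^(3*t) - 24)*e^(-2*t)/(3*t^5)

E[X^4] = D^4[M](0) = 11/5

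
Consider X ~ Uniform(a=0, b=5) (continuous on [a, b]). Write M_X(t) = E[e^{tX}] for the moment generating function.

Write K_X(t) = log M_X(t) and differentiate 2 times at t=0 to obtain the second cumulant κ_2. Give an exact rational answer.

κ_2 = K′′(0) = 25/12

M_X(t) = (e^(5*t) - 1)/(5*t)
K_X(t) = log M_X(t) = -log(t) + log(e^(5*t) - 1) - log(5)
K′(t) = (5*t*e^(5*t) - e^(5*t) + 1)/(t*e^(5*t) - t)
K′′(t) = (-25*t^2*e^(5*t) + e^(10*t) - 2*e^(5*t) + 1)/(t^2*e^(10*t) - 2*t^2*e^(5*t) + t^2)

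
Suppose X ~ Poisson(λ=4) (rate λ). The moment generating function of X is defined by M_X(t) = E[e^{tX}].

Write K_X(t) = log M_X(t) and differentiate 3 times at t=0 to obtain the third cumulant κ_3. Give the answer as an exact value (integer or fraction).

κ_3 = K^(3)(0) = 4

M_X(t) = e^(4*e^(t) - 4)
K_X(t) = log M_X(t) = 4*e^(t) - 4
K^(3)(t) = 4*e^(t)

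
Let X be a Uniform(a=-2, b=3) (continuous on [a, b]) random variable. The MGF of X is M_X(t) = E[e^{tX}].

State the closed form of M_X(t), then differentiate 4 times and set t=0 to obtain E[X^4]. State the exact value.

M_X(t) = (e^(3*t) - e^(-2*t))/(5*t)
D^4[M](t) = (81*t^4*e^(5*t) - 16*t^4 - 108*t^3*e^(5*t) - 32*t^3 + 108*t^2*e^(5*t) - 48*t^2 - 72*t*e^(5*t) - 48*t + 24*e^(5*t) - 24)*e^(-2*t)/(5*t^5)

E[X^4] = D^4[M](0) = 11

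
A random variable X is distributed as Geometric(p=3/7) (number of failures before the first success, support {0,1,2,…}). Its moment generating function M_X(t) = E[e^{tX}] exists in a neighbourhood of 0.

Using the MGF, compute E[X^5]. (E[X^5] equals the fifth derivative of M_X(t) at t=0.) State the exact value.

M_X(t) = 3/(7*(1 - 4*e^(t)/7))
dM/dt = 12*e^(t)/(16*e^(2*t) - 56*e^(t) + 49)
d^2M/dt^2 = (-48*e^(2*t) - 84*e^(t))/(64*e^(3*t) - 336*e^(2*t) + 588*e^(t) - 343)
d^3M/dt^3 = (192*e^(3*t) + 1344*e^(2*t) + 588*e^(t))/(256*e^(4*t) - 1792*e^(3*t) + 4704*e^(2*t) - 5488*e^(t) + 2401)
d^4M/dt^4 = (-768*e^(4*t) - 14784*e^(3*t) - 25872*e^(2*t) - 4116*e^(t))/(1024*e^(5*t) - 8960*e^(4*t) + 31360*e^(3*t) - 54880*e^(2*t) + 48020*e^(t) - 16807)

E[X^5] = d^5M/dt^5 |_{t=0} = 135628/81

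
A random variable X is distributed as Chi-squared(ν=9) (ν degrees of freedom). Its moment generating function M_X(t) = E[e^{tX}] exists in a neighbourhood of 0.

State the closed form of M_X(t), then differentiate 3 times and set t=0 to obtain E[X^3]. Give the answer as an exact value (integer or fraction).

E[X^3] = d^3M/dt^3 |_{t=0} = 1287

M_X(t) = (1 - 2*t)^(-9/2)
dM/dt = -9/(32*t^5*√(1 - 2*t) - 80*t^4*√(1 - 2*t) + 80*t^3*√(1 - 2*t) - 40*t^2*√(1 - 2*t) + 10*t*√(1 - 2*t) - √(1 - 2*t))
d^2M/dt^2 = 99/(64*t^6*√(1 - 2*t) - 192*t^5*√(1 - 2*t) + 240*t^4*√(1 - 2*t) - 160*t^3*√(1 - 2*t) + 60*t^2*√(1 - 2*t) - 12*t*√(1 - 2*t) + √(1 - 2*t))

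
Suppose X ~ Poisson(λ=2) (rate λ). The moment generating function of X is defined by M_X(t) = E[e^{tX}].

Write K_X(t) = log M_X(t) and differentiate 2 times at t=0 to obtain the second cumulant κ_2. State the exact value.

M_X(t) = e^(2*e^(t) - 2)
K_X(t) = log M_X(t) = 2*e^(t) - 2
dK/dt = 2*e^(t)
d^2K/dt^2 = 2*e^(t)

κ_2 = d^2K/dt^2 |_{t=0} = 2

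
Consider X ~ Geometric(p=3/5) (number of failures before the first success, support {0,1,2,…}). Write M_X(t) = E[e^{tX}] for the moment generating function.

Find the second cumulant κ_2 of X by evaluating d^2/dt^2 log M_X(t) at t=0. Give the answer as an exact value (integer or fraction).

M_X(t) = 3/(5*(1 - 2*e^(t)/5))
K_X(t) = log M_X(t) = -log(1 - 2*e^(t)/5) - log(5) + log(3)
K^(2)(t) = 10*e^(t)/(4*e^(2*t) - 20*e^(t) + 25)

κ_2 = K^(2)(0) = 10/9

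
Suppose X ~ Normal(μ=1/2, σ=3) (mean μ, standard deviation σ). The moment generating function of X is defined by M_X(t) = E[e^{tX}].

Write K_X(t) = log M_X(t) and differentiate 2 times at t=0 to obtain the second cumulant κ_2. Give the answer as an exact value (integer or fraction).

κ_2 = K^(2)(0) = 9

M_X(t) = e^(9*t^2/2 + t/2)
K_X(t) = log M_X(t) = 9*t^2/2 + t/2
K^(2)(t) = 9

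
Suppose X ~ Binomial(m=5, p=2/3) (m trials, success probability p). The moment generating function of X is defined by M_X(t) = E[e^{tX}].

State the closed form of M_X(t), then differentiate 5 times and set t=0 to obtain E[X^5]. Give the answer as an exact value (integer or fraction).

M_X(t) = (2*e^(t)/3 + 1/3)^5
M′(t) = 160*e^(5*t)/243 + 320*e^(4*t)/243 + 80*e^(3*t)/81 + 80*e^(2*t)/243 + 10*e^(t)/243
M′′(t) = 800*e^(5*t)/243 + 1280*e^(4*t)/243 + 80*e^(3*t)/27 + 160*e^(2*t)/243 + 10*e^(t)/243
M′′′(t) = 4000*e^(5*t)/243 + 5120*e^(4*t)/243 + 80*e^(3*t)/9 + 320*e^(2*t)/243 + 10*e^(t)/243
M′′′′(t) = 20000*e^(5*t)/243 + 20480*e^(4*t)/243 + 80*e^(3*t)/3 + 640*e^(2*t)/243 + 10*e^(t)/243
M′′′′′(t) = 100000*e^(5*t)/243 + 81920*e^(4*t)/243 + 80*e^(3*t) + 1280*e^(2*t)/243 + 10*e^(t)/243

E[X^5] = M′′′′′(0) = 67550/81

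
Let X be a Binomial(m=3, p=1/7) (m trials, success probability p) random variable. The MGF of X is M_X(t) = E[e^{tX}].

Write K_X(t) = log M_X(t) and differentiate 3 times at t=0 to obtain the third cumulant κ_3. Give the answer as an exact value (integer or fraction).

M_X(t) = (e^(t)/7 + 6/7)^3
K_X(t) = log M_X(t) = 3*log(e^(t)/7 + 6/7)
K′(t) = 3*e^(t)/(e^(t) + 6)
K′′(t) = 18*e^(t)/(e^(2*t) + 12*e^(t) + 36)
K′′′(t) = (-18*e^(2*t) + 108*e^(t))/(e^(3*t) + 18*e^(2*t) + 108*e^(t) + 216)

κ_3 = K′′′(0) = 90/343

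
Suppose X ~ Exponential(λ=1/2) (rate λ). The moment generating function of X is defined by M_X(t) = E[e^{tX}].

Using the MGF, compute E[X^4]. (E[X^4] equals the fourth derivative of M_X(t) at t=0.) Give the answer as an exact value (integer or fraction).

M_X(t) = 1/(2*(1/2 - t))
D^4[M](t) = -384/(32*t^5 - 80*t^4 + 80*t^3 - 40*t^2 + 10*t - 1)

E[X^4] = D^4[M](0) = 384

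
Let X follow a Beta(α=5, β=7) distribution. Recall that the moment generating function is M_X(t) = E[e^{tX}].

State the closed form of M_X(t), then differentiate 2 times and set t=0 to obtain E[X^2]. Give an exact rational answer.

M_X(t) = ₁F₁(5; 12; t)
D^2[M](t) = 5*₁F₁(7; 14; t)/26

E[X^2] = D^2[M](0) = 5/26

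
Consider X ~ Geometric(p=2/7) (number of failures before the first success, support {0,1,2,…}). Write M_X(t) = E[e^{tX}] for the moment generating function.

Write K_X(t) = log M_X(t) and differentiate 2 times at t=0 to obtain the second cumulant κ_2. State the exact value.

M_X(t) = 2/(7*(1 - 5*e^(t)/7))
K_X(t) = log M_X(t) = -log(1 - 5*e^(t)/7) - log(7) + log(2)
K^(2)(t) = 35*e^(t)/(25*e^(2*t) - 70*e^(t) + 49)

κ_2 = K^(2)(0) = 35/4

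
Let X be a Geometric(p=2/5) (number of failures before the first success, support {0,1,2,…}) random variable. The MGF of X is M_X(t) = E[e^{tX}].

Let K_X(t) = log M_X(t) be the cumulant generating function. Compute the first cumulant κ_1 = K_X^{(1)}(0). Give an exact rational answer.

κ_1 = K^(1)(0) = 3/2

M_X(t) = 2/(5*(1 - 3*e^(t)/5))
K_X(t) = log M_X(t) = -log(1 - 3*e^(t)/5) - log(5) + log(2)
K^(1)(t) = -3*e^(t)/(3*e^(t) - 5)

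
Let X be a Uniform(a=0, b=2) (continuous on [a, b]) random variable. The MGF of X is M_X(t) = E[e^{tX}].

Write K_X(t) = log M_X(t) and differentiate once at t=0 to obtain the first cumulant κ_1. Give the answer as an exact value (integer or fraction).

κ_1 = K^(1)(0) = 1

M_X(t) = (e^(2*t) - 1)/(2*t)
K_X(t) = log M_X(t) = -log(t) + log(e^(2*t) - 1) - log(2)
K^(1)(t) = (2*t*e^(2*t) - e^(2*t) + 1)/(t*e^(2*t) - t)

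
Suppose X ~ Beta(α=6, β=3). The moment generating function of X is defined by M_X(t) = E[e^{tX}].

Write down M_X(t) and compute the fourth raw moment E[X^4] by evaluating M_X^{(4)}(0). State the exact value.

E[X^4] = M′′′′(0) = 14/55

M_X(t) = ₁F₁(6; 9; t)
M′(t) = 2*₁F₁(7; 10; t)/3
M′′(t) = 7*₁F₁(8; 11; t)/15
M′′′(t) = 56*₁F₁(9; 12; t)/165
M′′′′(t) = 14*₁F₁(10; 13; t)/55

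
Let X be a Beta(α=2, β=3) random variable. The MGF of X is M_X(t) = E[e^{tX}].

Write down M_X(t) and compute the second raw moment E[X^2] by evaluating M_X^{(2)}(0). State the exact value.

M_X(t) = ₁F₁(2; 5; t)
M^(2)(t) = ₁F₁(4; 7; t)/5

E[X^2] = M^(2)(0) = 1/5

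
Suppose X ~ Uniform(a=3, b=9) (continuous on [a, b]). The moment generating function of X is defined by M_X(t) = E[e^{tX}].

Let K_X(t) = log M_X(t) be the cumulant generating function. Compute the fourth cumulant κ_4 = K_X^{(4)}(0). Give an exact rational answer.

κ_4 = K′′′′(0) = -54/5

M_X(t) = (e^(9*t) - e^(3*t))/(6*t)
K_X(t) = log M_X(t) = -log(t) + log(e^(9*t) - e^(3*t)) - log(6)
K′(t) = (9*t*e^(6*t) - 3*t - e^(6*t) + 1)/(t*e^(6*t) - t)
K′′(t) = (-36*t^2*e^(6*t) + e^(12*t) - 2*e^(6*t) + 1)/(t^2*e^(12*t) - 2*t^2*e^(6*t) + t^2)
K′′′(t) = (216*t^3*e^(12*t) + 216*t^3*e^(6*t) - 2*e^(18*t) + 6*e^(12*t) - 6*e^(6*t) + 2)/(t^3*e^(18*t) - 3*t^3*e^(12*t) + 3*t^3*e^(6*t) - t^3)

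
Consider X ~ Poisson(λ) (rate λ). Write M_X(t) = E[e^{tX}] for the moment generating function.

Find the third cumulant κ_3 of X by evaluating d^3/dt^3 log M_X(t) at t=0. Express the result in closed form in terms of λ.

κ_3 = K′′′(0) = λ

M_X(t) = e^(λ*(e^(t) - 1))
K_X(t) = log M_X(t) = λ*(e^(t) - 1)
K′(t) = λ*e^(t)
K′′(t) = λ*e^(t)
K′′′(t) = λ*e^(t)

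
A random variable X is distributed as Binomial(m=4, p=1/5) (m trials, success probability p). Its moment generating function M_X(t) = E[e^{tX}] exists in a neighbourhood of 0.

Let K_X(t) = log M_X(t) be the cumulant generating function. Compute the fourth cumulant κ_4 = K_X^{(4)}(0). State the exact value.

κ_4 = K^(4)(0) = 16/625

M_X(t) = (e^(t)/5 + 4/5)^4
K_X(t) = log M_X(t) = 4*log(e^(t)/5 + 4/5)
K^(4)(t) = (16*e^(3*t) - 256*e^(2*t) + 256*e^(t))/(e^(4*t) + 16*e^(3*t) + 96*e^(2*t) + 256*e^(t) + 256)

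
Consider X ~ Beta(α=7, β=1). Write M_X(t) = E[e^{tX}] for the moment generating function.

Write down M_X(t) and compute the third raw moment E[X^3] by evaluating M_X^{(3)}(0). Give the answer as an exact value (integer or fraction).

M_X(t) = ₁F₁(7; 8; t)
M′(t) = 7*₁F₁(8; 9; t)/8
M′′(t) = 7*₁F₁(9; 10; t)/9
M′′′(t) = 7*₁F₁(10; 11; t)/10

E[X^3] = M′′′(0) = 7/10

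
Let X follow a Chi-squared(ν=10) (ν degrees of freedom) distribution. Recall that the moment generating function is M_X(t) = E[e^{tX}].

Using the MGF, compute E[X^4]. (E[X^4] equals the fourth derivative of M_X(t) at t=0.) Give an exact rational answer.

E[X^4] = M′′′′(0) = 26880

M_X(t) = (1 - 2*t)^(-5)
M′(t) = 10/(64*t^6 - 192*t^5 + 240*t^4 - 160*t^3 + 60*t^2 - 12*t + 1)
M′′(t) = -120/(128*t^7 - 448*t^6 + 672*t^5 - 560*t^4 + 280*t^3 - 84*t^2 + 14*t - 1)
M′′′(t) = 1680/(256*t^8 - 1024*t^7 + 1792*t^6 - 1792*t^5 + 1120*t^4 - 448*t^3 + 112*t^2 - 16*t + 1)
M′′′′(t) = -26880/(512*t^9 - 2304*t^8 + 4608*t^7 - 5376*t^6 + 4032*t^5 - 2016*t^4 + 672*t^3 - 144*t^2 + 18*t - 1)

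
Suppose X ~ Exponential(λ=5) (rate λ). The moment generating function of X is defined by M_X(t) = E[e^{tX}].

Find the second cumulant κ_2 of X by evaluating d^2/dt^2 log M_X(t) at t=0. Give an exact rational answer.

M_X(t) = 5/(5 - t)
K_X(t) = log M_X(t) = -log(5 - t) + log(5)
dK/dt = -1/(t - 5)
d^2K/dt^2 = 1/(t^2 - 10*t + 25)

κ_2 = d^2K/dt^2 |_{t=0} = 1/25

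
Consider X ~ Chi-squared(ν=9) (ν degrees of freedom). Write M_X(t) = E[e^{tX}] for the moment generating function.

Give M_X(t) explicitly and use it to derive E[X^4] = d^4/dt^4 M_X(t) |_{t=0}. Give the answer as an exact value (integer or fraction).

E[X^4] = d^4M/dt^4 |_{t=0} = 19305

M_X(t) = (1 - 2*t)^(-9/2)
dM/dt = -9/(32*t^5*√(1 - 2*t) - 80*t^4*√(1 - 2*t) + 80*t^3*√(1 - 2*t) - 40*t^2*√(1 - 2*t) + 10*t*√(1 - 2*t) - √(1 - 2*t))
d^2M/dt^2 = 99/(64*t^6*√(1 - 2*t) - 192*t^5*√(1 - 2*t) + 240*t^4*√(1 - 2*t) - 160*t^3*√(1 - 2*t) + 60*t^2*√(1 - 2*t) - 12*t*√(1 - 2*t) + √(1 - 2*t))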